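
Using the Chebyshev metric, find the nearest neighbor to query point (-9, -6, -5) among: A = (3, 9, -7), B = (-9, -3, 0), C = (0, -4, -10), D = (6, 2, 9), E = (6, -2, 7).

Distances: d(A) = 15, d(B) = 5, d(C) = 9, d(D) = 15, d(E) = 15. Nearest: B = (-9, -3, 0) with distance 5.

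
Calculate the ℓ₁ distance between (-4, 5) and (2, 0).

Σ|x_i - y_i| = |-4 - 2| + |5 - 0| = 6 + 5 = 11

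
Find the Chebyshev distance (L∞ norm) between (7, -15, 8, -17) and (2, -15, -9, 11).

max(|x_i - y_i|) = max(|7 - 2|, |-15 - (-15)|, |8 - (-9)|, |-17 - 11|) = max(5, 0, 17, 28) = 28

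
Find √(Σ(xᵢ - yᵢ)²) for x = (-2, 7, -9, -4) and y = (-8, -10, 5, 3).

√(Σ(x_i - y_i)²) = √((-2 - (-8))² + (7 - (-10))² + (-9 - 5)² + (-4 - 3)²)
= √(6² + 17² + (-14)² + (-7)²) = √(36 + 289 + 196 + 49) = √570 ≈ 23.8747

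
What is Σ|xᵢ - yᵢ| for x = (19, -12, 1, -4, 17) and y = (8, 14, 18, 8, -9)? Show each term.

Σ|x_i - y_i| = |19 - 8| + |-12 - 14| + |1 - 18| + |-4 - 8| + |17 - (-9)| = 11 + 26 + 17 + 12 + 26 = 92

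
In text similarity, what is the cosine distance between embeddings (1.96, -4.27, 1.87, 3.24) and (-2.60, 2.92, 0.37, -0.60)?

With u = (1.96, -4.27, 1.87, 3.24), v = (-2.60, 2.92, 0.37, -0.60):
u·v = 1.96·(-2.6) + (-4.27)·2.92 + 1.87·0.37 + 3.24·(-0.6) = (-5.096) + (-12.4684) + 0.6919 + (-1.944) = -18.8165.
|u| = √(1.96² + (-4.27)² + 1.87² + 3.24²) = √(3.8416 + 18.2329 + 3.4969 + 10.4976) = √36.069, |v| = √((-2.6)² + 2.92² + 0.37² + (-0.6)²) = √(6.76 + 8.5264 + 0.1369 + 0.36) = √15.7833.
cos θ = (u·v)/(|u||v|) = -18.8165/(√36.069·√15.7833) ≈ -0.7886
Cosine distance = 1 - cos θ ≈ 1 - (-0.7886) = 1.7886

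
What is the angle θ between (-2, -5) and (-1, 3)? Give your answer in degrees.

With u = (-2, -5), v = (-1, 3):
u·v = (-2)·(-1) + (-5)·3 = 2 + (-15) = -13.
|u| = √((-2)² + (-5)²) = √29, |v| = √((-1)² + 3²) = √10, so |u||v| = √(29·10) = √290.
cos θ = (u·v)/(|u||v|) = -13/√290 ≈ -0.763386
θ = arccos(-0.763386) ≈ 139.76°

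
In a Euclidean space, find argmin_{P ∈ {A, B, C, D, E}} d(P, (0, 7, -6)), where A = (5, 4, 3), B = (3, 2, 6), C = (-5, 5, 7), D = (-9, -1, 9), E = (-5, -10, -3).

Distances: d(A) ≈ 10.7238, d(B) ≈ 13.3417, d(C) ≈ 14.0712, d(D) ≈ 19.2354, d(E) ≈ 17.9722. Nearest: A = (5, 4, 3) with distance 10.7238.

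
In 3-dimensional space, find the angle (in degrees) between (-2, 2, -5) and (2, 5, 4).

With u = (-2, 2, -5), v = (2, 5, 4):
u·v = (-2)·2 + 2·5 + (-5)·4 = (-4) + 10 + (-20) = -14.
|u| = √((-2)² + 2² + (-5)²) = √33, |v| = √(2² + 5² + 4²) = √45, so |u||v| = √(33·45) = √1485.
cos θ = (u·v)/(|u||v|) = -14/√1485 ≈ -0.3633
θ = arccos(-0.3633) ≈ 111.3°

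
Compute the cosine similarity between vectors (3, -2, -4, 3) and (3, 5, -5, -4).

With u = (3, -2, -4, 3), v = (3, 5, -5, -4):
u·v = 3·3 + (-2)·5 + (-4)·(-5) + 3·(-4) = 9 + (-10) + 20 + (-12) = 7.
|u| = √(3² + (-2)² + (-4)² + 3²) = √38, |v| = √(3² + 5² + (-5)² + (-4)²) = √75, so |u||v| = √(38·75) = √2850.
cos θ = (u·v)/(|u||v|) = 7/√2850 ≈ 0.1311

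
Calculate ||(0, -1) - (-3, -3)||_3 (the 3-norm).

(Σ|x_i - y_i|^3)^(1/3) = (|0 - (-3)|^3 + |-1 - (-3)|^3)^(1/3)
= (3^3 + 2^3)^(1/3) = (27 + 8)^(1/3) = (35)^(1/3) ≈ 3.2711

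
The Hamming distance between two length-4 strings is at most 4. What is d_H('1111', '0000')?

Differing positions: 1, 2, 3, 4. Hamming distance = 4. The maximum possible Hamming distance for length-4 strings is 4, so d_H/4 = 4/4 = 1.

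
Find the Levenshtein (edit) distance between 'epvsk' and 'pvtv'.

Let D[i][j] be the edit distance between the first i characters of 'epvsk' and the first j characters of 'pvtv', with D[i][0] = i, D[0][j] = j, and D[i][j] = D[i-1][j-1] if the characters match, else 1 + min(D[i-1][j], D[i][j-1], D[i-1][j-1]). Filling the table (rows: prefixes of 'epvsk', columns: prefixes of 'pvtv'):
     ε  p  v  t  v
  ε  0  1  2  3  4
  e  1  1  2  3  4
  p  2  1  2  3  4
  v  3  2  1  2  3
  s  4  3  2  2  3
  k  5  4  3  3  3
The bottom-right entry gives D[5][4] = 3, so no sequence of fewer than 3 edits works. Backtracking through the table gives one optimal edit sequence (3 edits):
  epvsk → pvsk (del e @1)
  pvsk → pvtk (sub s→t @3)
  pvtk → pvtv (sub k→v @4)
Edit distance = 3.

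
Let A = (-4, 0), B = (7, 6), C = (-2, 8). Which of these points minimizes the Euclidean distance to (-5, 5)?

Distances: d(A) ≈ 5.099, d(B) ≈ 12.0416, d(C) ≈ 4.2426. Nearest: C = (-2, 8) with distance 4.2426.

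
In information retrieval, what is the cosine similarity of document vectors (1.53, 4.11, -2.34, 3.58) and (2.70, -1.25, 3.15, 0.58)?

With u = (1.53, 4.11, -2.34, 3.58), v = (2.70, -1.25, 3.15, 0.58):
u·v = 1.53·2.7 + 4.11·(-1.25) + (-2.34)·3.15 + 3.58·0.58 = 4.131 + (-5.1375) + (-7.371) + 2.0764 = -6.3011.
|u| = √(1.53² + 4.11² + (-2.34)² + 3.58²) = √(2.3409 + 16.8921 + 5.4756 + 12.8164) = √37.525, |v| = √(2.7² + (-1.25)² + 3.15² + 0.58²) = √(7.29 + 1.5625 + 9.9225 + 0.3364) = √19.1114.
cos θ = (u·v)/(|u||v|) = -6.3011/(√37.525·√19.1114) ≈ -0.2353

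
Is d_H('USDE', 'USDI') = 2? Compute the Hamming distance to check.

Differing positions: 4. Hamming distance = 1, so the claim that d_H = 2 is false.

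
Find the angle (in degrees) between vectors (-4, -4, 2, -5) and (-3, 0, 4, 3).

With u = (-4, -4, 2, -5), v = (-3, 0, 4, 3):
u·v = (-4)·(-3) + (-4)·0 + 2·4 + (-5)·3 = 12 + 0 + 8 + (-15) = 5.
|u| = √((-4)² + (-4)² + 2² + (-5)²) = √61, |v| = √((-3)² + 0² + 4² + 3²) = √34, so |u||v| = √(61·34) = √2074.
cos θ = (u·v)/(|u||v|) = 5/√2074 ≈ 0.109791
θ = arccos(0.109791) ≈ 83.7°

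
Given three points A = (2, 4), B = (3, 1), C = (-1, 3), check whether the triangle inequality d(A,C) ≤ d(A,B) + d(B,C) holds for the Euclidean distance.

d(A,B) = √(1² + 3²) = √10 ≈ 3.1623, d(B,C) = √(4² + 2²) = √20 ≈ 4.4721, d(A,C) = √(3² + 1²) = √10 ≈ 3.1623.
d(A,C) ≈ 3.1623 ≤ 3.1623 + 4.4721 = 7.6344. Triangle inequality is satisfied.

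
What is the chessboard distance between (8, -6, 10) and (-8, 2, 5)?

max(|x_i - y_i|) = max(|8 - (-8)|, |-6 - 2|, |10 - 5|) = max(16, 8, 5) = 16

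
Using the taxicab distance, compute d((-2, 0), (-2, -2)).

Σ|x_i - y_i| = |-2 - (-2)| + |0 - (-2)| = 0 + 2 = 2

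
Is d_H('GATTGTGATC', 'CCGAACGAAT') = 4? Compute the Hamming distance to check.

Differing positions: 1, 2, 3, 4, 5, 6, 9, 10. Hamming distance = 8, so the claim that d_H = 4 is false.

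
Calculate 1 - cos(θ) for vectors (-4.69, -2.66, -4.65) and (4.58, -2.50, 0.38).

With u = (-4.69, -2.66, -4.65), v = (4.58, -2.50, 0.38):
u·v = (-4.69)·4.58 + (-2.66)·(-2.5) + (-4.65)·0.38 = (-21.4802) + 6.65 + (-1.767) = -16.5972.
|u| = √((-4.69)² + (-2.66)² + (-4.65)²) = √(21.9961 + 7.0756 + 21.6225) = √50.6942, |v| = √(4.58² + (-2.5)² + 0.38²) = √(20.9764 + 6.25 + 0.1444) = √27.3708.
cos θ = (u·v)/(|u||v|) = -16.5972/(√50.6942·√27.3708) ≈ -0.4456
Cosine distance = 1 - cos θ ≈ 1 - (-0.4456) = 1.4456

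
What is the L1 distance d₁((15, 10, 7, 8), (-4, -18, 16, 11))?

Σ|x_i - y_i| = |15 - (-4)| + |10 - (-18)| + |7 - 16| + |8 - 11| = 19 + 28 + 9 + 3 = 59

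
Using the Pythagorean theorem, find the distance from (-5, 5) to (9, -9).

√(Σ(x_i - y_i)²) = √((-5 - 9)² + (5 - (-9))²)
= √((-14)² + 14²) = √(196 + 196) = √392 ≈ 19.799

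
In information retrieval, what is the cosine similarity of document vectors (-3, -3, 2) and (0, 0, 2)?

With u = (-3, -3, 2), v = (0, 0, 2):
u·v = (-3)·0 + (-3)·0 + 2·2 = 0 + 0 + 4 = 4.
|u| = √((-3)² + (-3)² + 2²) = √22, |v| = √(0² + 0² + 2²) = √4, so |u||v| = √(22·4) = √88.
cos θ = (u·v)/(|u||v|) = 4/√88 ≈ 0.4264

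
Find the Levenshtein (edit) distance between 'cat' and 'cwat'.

Let D[i][j] be the edit distance between the first i characters of 'cat' and the first j characters of 'cwat', with D[i][0] = i, D[0][j] = j, and D[i][j] = D[i-1][j-1] if the characters match, else 1 + min(D[i-1][j], D[i][j-1], D[i-1][j-1]). Filling the table (rows: prefixes of 'cat', columns: prefixes of 'cwat'):
     ε  c  w  a  t
  ε  0  1  2  3  4
  c  1  0  1  2  3
  a  2  1  1  1  2
  t  3  2  2  2  1
The bottom-right entry gives D[3][4] = 1, so no sequence of fewer than 1 edit works. Backtracking through the table gives one optimal edit sequence (1 edit):
  cat → cwat (ins w @2)
Edit distance = 1.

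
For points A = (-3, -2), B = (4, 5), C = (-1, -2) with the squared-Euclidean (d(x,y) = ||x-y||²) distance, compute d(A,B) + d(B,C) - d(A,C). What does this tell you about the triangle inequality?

d(A,B) = 7² + 7² = 98, d(B,C) = 5² + 7² = 74, d(A,C) = 2² + 0² = 4.
d(A,B) + d(B,C) - d(A,C) = 98 + 74 - 4 = 172 - 4 = 168. This is ≥ 0, so the triangle inequality holds for these points.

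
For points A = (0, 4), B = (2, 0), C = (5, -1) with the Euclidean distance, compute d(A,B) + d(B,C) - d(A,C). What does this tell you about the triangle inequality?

d(A,B) = √(2² + 4²) = √20 ≈ 4.4721, d(B,C) = √(3² + 1²) = √10 ≈ 3.1623, d(A,C) = √(5² + 5²) = √50 ≈ 7.0711.
d(A,B) + d(B,C) - d(A,C) = 4.4721 + 3.1623 - 7.0711 = 7.6344 - 7.0711 = 0.5633 (to 4 decimal places). This is ≥ 0, so the triangle inequality holds for these points.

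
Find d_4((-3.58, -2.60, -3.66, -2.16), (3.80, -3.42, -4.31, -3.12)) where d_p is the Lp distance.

(Σ|x_i - y_i|^4)^(1/4) = (|-3.58 - 3.8|^4 + |-2.6 - (-3.42)|^4 + |-3.66 - (-4.31)|^4 + |-2.16 - (-3.12)|^4)^(1/4)
= (7.38^4 + 0.82^4 + 0.65^4 + 0.96^4)^(1/4) ≈ (2966.3709 + 0.4521 + 0.1785 + 0.8493)^(1/4) = (2967.8508)^(1/4) ≈ 7.3809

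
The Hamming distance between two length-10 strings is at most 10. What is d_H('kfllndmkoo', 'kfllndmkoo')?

Differing positions: none. Hamming distance = 0. The maximum possible Hamming distance for length-10 strings is 10, so d_H/10 = 0/10 = 0.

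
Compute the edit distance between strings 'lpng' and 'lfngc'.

Let D[i][j] be the edit distance between the first i characters of 'lpng' and the first j characters of 'lfngc', with D[i][0] = i, D[0][j] = j, and D[i][j] = D[i-1][j-1] if the characters match, else 1 + min(D[i-1][j], D[i][j-1], D[i-1][j-1]). Filling the table (rows: prefixes of 'lpng', columns: prefixes of 'lfngc'):
     ε  l  f  n  g  c
  ε  0  1  2  3  4  5
  l  1  0  1  2  3  4
  p  2  1  1  2  3  4
  n  3  2  2  1  2  3
  g  4  3  3  2  1  2
The bottom-right entry gives D[4][5] = 2, so no sequence of fewer than 2 edits works. Backtracking through the table gives one optimal edit sequence (2 edits):
  lpng → lfng (sub p→f @2)
  lfng → lfngc (ins c @5)
Edit distance = 2.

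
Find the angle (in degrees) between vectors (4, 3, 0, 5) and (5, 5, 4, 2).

With u = (4, 3, 0, 5), v = (5, 5, 4, 2):
u·v = 4·5 + 3·5 + 0·4 + 5·2 = 20 + 15 + 0 + 10 = 45.
|u| = √(4² + 3² + 0² + 5²) = √50, |v| = √(5² + 5² + 4² + 2²) = √70, so |u||v| = √(50·70) = √3500.
cos θ = (u·v)/(|u||v|) = 45/√3500 ≈ 0.760639
θ = arccos(0.760639) ≈ 40.48°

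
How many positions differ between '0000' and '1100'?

Differing positions: 1, 2. Hamming distance = 2.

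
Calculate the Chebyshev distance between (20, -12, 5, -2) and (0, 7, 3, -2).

max(|x_i - y_i|) = max(|20 - 0|, |-12 - 7|, |5 - 3|, |-2 - (-2)|) = max(20, 19, 2, 0) = 20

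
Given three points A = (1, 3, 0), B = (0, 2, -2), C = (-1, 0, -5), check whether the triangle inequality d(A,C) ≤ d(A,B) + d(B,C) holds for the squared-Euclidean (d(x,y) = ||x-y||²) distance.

d(A,B) = 1² + 1² + 2² = 6, d(B,C) = 1² + 2² + 3² = 14, d(A,C) = 2² + 3² + 5² = 38.
d(A,C) = 38 > 6 + 14 = 20. Triangle inequality is VIOLATED. (Squared-Euclidean is not a metric — this is a counterexample.)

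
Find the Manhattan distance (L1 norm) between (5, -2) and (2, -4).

Σ|x_i - y_i| = |5 - 2| + |-2 - (-4)| = 3 + 2 = 5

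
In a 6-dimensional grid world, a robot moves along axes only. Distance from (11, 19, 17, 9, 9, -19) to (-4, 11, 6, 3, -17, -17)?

Σ|x_i - y_i| = |11 - (-4)| + |19 - 11| + |17 - 6| + |9 - 3| + |9 - (-17)| + |-19 - (-17)| = 15 + 8 + 11 + 6 + 26 + 2 = 68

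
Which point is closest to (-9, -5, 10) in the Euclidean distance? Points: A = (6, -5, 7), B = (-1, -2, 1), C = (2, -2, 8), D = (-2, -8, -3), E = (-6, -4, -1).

Distances: d(A) ≈ 15.2971, d(B) ≈ 12.4097, d(C) ≈ 11.5758, d(D) ≈ 15.0665, d(E) ≈ 11.4455. Nearest: E = (-6, -4, -1) with distance 11.4455.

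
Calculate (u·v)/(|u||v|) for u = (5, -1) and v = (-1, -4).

With u = (5, -1), v = (-1, -4):
u·v = 5·(-1) + (-1)·(-4) = (-5) + 4 = -1.
|u| = √(5² + (-1)²) = √26, |v| = √((-1)² + (-4)²) = √17, so |u||v| = √(26·17) = √442.
cos θ = (u·v)/(|u||v|) = -1/√442 ≈ -0.0476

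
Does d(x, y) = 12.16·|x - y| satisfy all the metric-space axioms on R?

Yes. Since |x - y| is a metric on R and 12.16 > 0, the positive scalar multiple 12.16·|x - y| is also a metric: scaling by a positive constant preserves non-negativity, identity (d=0 ⟺ |x-y|=0 ⟺ x=y), symmetry, and the triangle inequality.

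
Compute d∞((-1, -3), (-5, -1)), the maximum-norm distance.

max(|x_i - y_i|) = max(|-1 - (-5)|, |-3 - (-1)|) = max(4, 2) = 4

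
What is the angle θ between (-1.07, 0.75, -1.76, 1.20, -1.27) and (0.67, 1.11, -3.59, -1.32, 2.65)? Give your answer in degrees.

With u = (-1.07, 0.75, -1.76, 1.20, -1.27), v = (0.67, 1.11, -3.59, -1.32, 2.65):
u·v = (-1.07)·0.67 + 0.75·1.11 + (-1.76)·(-3.59) + 1.2·(-1.32) + (-1.27)·2.65 = (-0.7169) + 0.8325 + 6.3184 + (-1.584) + (-3.3655) = 1.4845.
|u| = √((-1.07)² + 0.75² + (-1.76)² + 1.2² + (-1.27)²) = √(1.1449 + 0.5625 + 3.0976 + 1.44 + 1.6129) = √7.8579, |v| = √(0.67² + 1.11² + (-3.59)² + (-1.32)² + 2.65²) = √(0.4489 + 1.2321 + 12.8881 + 1.7424 + 7.0225) = √23.334.
cos θ = (u·v)/(|u||v|) = 1.4845/(√7.8579·√23.334) ≈ 0.109631
θ = arccos(0.109631) ≈ 83.71°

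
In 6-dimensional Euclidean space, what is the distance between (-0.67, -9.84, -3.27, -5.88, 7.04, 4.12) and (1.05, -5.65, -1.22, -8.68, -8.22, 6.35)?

√(Σ(x_i - y_i)²) = √((-0.67 - 1.05)² + (-9.84 - (-5.65))² + (-3.27 - (-1.22))² + (-5.88 - (-8.68))² + (7.04 - (-8.22))² + (4.12 - 6.35)²)
= √((-1.72)² + (-4.19)² + (-2.05)² + 2.8² + 15.26² + (-2.23)²) = √(2.9584 + 17.5561 + 4.2025 + 7.84 + 232.8676 + 4.9729) = √270.3975 ≈ 16.4438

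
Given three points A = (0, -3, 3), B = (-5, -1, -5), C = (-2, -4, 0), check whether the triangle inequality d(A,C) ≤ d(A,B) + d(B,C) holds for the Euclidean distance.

d(A,B) = √(5² + 2² + 8²) = √93 ≈ 9.6437, d(B,C) = √(3² + 3² + 5²) = √43 ≈ 6.5574, d(A,C) = √(2² + 1² + 3²) = √14 ≈ 3.7417.
d(A,C) ≈ 3.7417 ≤ 9.6437 + 6.5574 = 16.2011. Triangle inequality is satisfied.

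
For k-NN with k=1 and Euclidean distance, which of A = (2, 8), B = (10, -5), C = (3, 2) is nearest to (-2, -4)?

Distances: d(A) ≈ 12.6491, d(B) ≈ 12.0416, d(C) ≈ 7.8102. Nearest: C = (3, 2) with distance 7.8102.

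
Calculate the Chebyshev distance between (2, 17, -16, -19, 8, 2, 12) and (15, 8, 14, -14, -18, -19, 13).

max(|x_i - y_i|) = max(|2 - 15|, |17 - 8|, |-16 - 14|, |-19 - (-14)|, |8 - (-18)|, |2 - (-19)|, |12 - 13|) = max(13, 9, 30, 5, 26, 21, 1) = 30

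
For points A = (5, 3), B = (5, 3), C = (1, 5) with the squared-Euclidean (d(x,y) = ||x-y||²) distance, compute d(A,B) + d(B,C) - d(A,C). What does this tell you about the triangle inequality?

d(A,B) = 0² + 0² = 0, d(B,C) = 4² + 2² = 20, d(A,C) = 4² + 2² = 20.
d(A,B) + d(B,C) - d(A,C) = 0 + 20 - 20 = 20 - 20 = 0. This is ≥ 0, so the triangle inequality holds for these points.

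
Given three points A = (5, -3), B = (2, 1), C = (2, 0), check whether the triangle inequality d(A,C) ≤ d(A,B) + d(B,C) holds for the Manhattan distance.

d(A,B) = 3 + 4 = 7, d(B,C) = 0 + 1 = 1, d(A,C) = 3 + 3 = 6.
d(A,C) = 6 ≤ 7 + 1 = 8. Triangle inequality is satisfied.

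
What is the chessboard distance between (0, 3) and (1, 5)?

max(|x_i - y_i|) = max(|0 - 1|, |3 - 5|) = max(1, 2) = 2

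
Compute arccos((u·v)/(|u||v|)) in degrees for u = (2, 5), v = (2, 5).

With u = (2, 5), v = (2, 5):
u·v = 2·2 + 5·5 = 4 + 25 = 29.
|u| = √(2² + 5²) = √29, |v| = √(2² + 5²) = √29, so |u||v| = √(29·29) = √841 = 29.
cos θ = (u·v)/(|u||v|) = 29/29 = 1 (the vectors are parallel, pointing the same way)
θ = arccos(1) = 0°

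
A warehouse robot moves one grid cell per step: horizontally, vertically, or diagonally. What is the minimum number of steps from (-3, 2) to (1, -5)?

max(|x_i - y_i|) = max(|-3 - 1|, |2 - (-5)|) = max(4, 7) = 7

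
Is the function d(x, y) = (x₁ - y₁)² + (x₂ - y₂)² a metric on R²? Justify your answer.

No. The squared Euclidean distance fails the triangle inequality. Counterexample: x = (0, 0), y = (4, 2), z = (8, 4). d(x,z) = 8² + 4² = 80, but d(x,y) + d(y,z) = (4² + 2²) + (4² + 2²) = 20 + 20 = 40. Since 80 > 40, the triangle inequality is violated. (Note: √d, the ordinary Euclidean distance, IS a metric.)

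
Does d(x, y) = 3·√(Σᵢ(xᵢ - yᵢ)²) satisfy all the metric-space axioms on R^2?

Yes. The L2 (Euclidean) norm induces a metric on R^2, and multiplying a metric by a positive constant 3 > 0 preserves all four axioms: non-negativity (3·||x-y|| ≥ 0), identity (3·||x-y|| = 0 ⟺ ||x-y|| = 0 ⟺ x = y), symmetry (||x-y|| = ||y-x||), and the triangle inequality (3·||x-z|| ≤ 3·||x-y|| + 3·||y-z||). So d is a metric.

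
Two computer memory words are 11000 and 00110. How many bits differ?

Differing positions: 1, 2, 3, 4. Hamming distance = 4.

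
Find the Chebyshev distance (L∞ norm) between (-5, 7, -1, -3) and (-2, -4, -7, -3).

max(|x_i - y_i|) = max(|-5 - (-2)|, |7 - (-4)|, |-1 - (-7)|, |-3 - (-3)|) = max(3, 11, 6, 0) = 11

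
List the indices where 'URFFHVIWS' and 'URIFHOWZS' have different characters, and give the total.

Differing positions: 3, 6, 7, 8. Hamming distance = 4.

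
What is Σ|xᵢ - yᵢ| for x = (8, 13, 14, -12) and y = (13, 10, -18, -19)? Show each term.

Σ|x_i - y_i| = |8 - 13| + |13 - 10| + |14 - (-18)| + |-12 - (-19)| = 5 + 3 + 32 + 7 = 47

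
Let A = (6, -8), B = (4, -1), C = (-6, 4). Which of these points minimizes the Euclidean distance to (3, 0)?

Distances: d(A) ≈ 8.544, d(B) ≈ 1.4142, d(C) ≈ 9.8489. Nearest: B = (4, -1) with distance 1.4142.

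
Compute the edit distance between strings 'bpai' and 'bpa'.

Let D[i][j] be the edit distance between the first i characters of 'bpai' and the first j characters of 'bpa', with D[i][0] = i, D[0][j] = j, and D[i][j] = D[i-1][j-1] if the characters match, else 1 + min(D[i-1][j], D[i][j-1], D[i-1][j-1]). Filling the table (rows: prefixes of 'bpai', columns: prefixes of 'bpa'):
     ε  b  p  a
  ε  0  1  2  3
  b  1  0  1  2
  p  2  1  0  1
  a  3  2  1  0
  i  4  3  2  1
The bottom-right entry gives D[4][3] = 1, so no sequence of fewer than 1 edit works. Backtracking through the table gives one optimal edit sequence (1 edit):
  bpai → bpa (del i @4)
Edit distance = 1.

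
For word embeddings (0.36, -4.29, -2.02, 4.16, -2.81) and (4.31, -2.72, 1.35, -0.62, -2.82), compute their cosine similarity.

With u = (0.36, -4.29, -2.02, 4.16, -2.81), v = (4.31, -2.72, 1.35, -0.62, -2.82):
u·v = 0.36·4.31 + (-4.29)·(-2.72) + (-2.02)·1.35 + 4.16·(-0.62) + (-2.81)·(-2.82) = 1.5516 + 11.6688 + (-2.727) + (-2.5792) + 7.9242 = 15.8384.
|u| = √(0.36² + (-4.29)² + (-2.02)² + 4.16² + (-2.81)²) = √(0.1296 + 18.4041 + 4.0804 + 17.3056 + 7.8961) = √47.8158, |v| = √(4.31² + (-2.72)² + 1.35² + (-0.62)² + (-2.82)²) = √(18.5761 + 7.3984 + 1.8225 + 0.3844 + 7.9524) = √36.1338.
cos θ = (u·v)/(|u||v|) = 15.8384/(√47.8158·√36.1338) ≈ 0.381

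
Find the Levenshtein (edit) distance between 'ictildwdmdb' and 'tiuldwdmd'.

Let D[i][j] be the edit distance between the first i characters of 'ictildwdmdb' and the first j characters of 'tiuldwdmd', with D[i][0] = i, D[0][j] = j, and D[i][j] = D[i-1][j-1] if the characters match, else 1 + min(D[i-1][j], D[i][j-1], D[i-1][j-1]). Filling the table (rows: prefixes of 'ictildwdmdb', columns: prefixes of 'tiuldwdmd'):
     ε  t  i  u  l  d  w  d  m  d
  ε  0  1  2  3  4  5  6  7  8  9
  i  1  1  1  2  3  4  5  6  7  8
  c  2  2  2  2  3  4  5  6  7  8
  t  3  2  3  3  3  4  5  6  7  8
  i  4  3  2  3  4  4  5  6  7  8
  l  5  4  3  3  3  4  5  6  7  8
  d  6  5  4  4  4  3  4  5  6  7
  w  7  6  5  5  5  4  3  4  5  6
  d  8  7  6  6  6  5  4  3  4  5
  m  9  8  7  7  7  6  5  4  3  4
  d 10  9  8  8  8  7  6  5  4  3
  b 11 10  9  9  9  8  7  6  5  4
The bottom-right entry gives D[11][9] = 4, so no sequence of fewer than 4 edits works. Backtracking through the table gives one optimal edit sequence (4 edits):
  ictildwdmdb → ctildwdmdb (del i @1)
  ctildwdmdb → tildwdmdb (del c @1)
  tildwdmdb → tiuldwdmdb (ins u @3)
  tiuldwdmdb → tiuldwdmd (del b @10)
Edit distance = 4.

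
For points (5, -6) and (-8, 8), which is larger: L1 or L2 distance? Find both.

L1 = |5 - (-8)| + |-6 - 8| = 13 + 14 = 27
L2 = √(13² + 14²) = √365 ≈ 19.105
L1 ≥ L2 always (equality iff movement is along one axis); L1 > L2 here.
Ratio L1/L2 = 27/√365 ≈ 1.4132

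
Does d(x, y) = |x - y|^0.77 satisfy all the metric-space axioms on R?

Yes. With 0 < p = 0.77 ≤ 1, d(x,y) = |x-y|^0.77 is a metric on R. Non-negativity and symmetry are immediate; |x-y|^0.77 = 0 ⟺ |x-y| = 0 ⟺ x = y. For the triangle inequality, the function t ↦ t^0.77 is subadditive on [0,∞) when p ≤ 1, so |x-z|^0.77 ≤ (|x-y| + |y-z|)^0.77 ≤ |x-y|^0.77 + |y-z|^0.77.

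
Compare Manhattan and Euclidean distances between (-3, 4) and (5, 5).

L1 = |-3 - 5| + |4 - 5| = 8 + 1 = 9
L2 = √(8² + 1²) = √65 ≈ 8.0623
L1 ≥ L2 always (equality iff movement is along one axis); L1 > L2 here.
Ratio L1/L2 = 9/√65 ≈ 1.1163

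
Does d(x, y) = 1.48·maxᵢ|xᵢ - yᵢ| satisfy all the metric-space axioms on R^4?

Yes. The L∞ (Chebyshev) norm induces a metric on R^4, and multiplying a metric by a positive constant 1.48 > 0 preserves all four axioms: non-negativity (1.48·||x-y|| ≥ 0), identity (1.48·||x-y|| = 0 ⟺ ||x-y|| = 0 ⟺ x = y), symmetry (||x-y|| = ||y-x||), and the triangle inequality (1.48·||x-z|| ≤ 1.48·||x-y|| + 1.48·||y-z||). So d is a metric.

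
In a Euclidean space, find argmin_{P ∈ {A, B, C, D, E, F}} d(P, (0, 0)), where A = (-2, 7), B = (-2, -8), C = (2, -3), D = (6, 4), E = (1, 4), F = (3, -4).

Distances: d(A) ≈ 7.2801, d(B) ≈ 8.2462, d(C) ≈ 3.6056, d(D) ≈ 7.2111, d(E) ≈ 4.1231, d(F) = 5. Nearest: C = (2, -3) with distance 3.6056.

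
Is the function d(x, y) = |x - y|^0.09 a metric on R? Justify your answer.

Yes. With 0 < p = 0.09 ≤ 1, d(x,y) = |x-y|^0.09 is a metric on R. Non-negativity and symmetry are immediate; |x-y|^0.09 = 0 ⟺ |x-y| = 0 ⟺ x = y. For the triangle inequality, the function t ↦ t^0.09 is subadditive on [0,∞) when p ≤ 1, so |x-z|^0.09 ≤ (|x-y| + |y-z|)^0.09 ≤ |x-y|^0.09 + |y-z|^0.09.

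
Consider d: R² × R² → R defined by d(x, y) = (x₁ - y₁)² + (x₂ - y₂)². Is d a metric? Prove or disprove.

No. The squared Euclidean distance fails the triangle inequality. Counterexample: x = (0, 0), y = (4, 5), z = (8, 10). d(x,z) = 8² + 10² = 164, but d(x,y) + d(y,z) = (4² + 5²) + (4² + 5²) = 41 + 41 = 82. Since 164 > 82, the triangle inequality is violated. (Note: √d, the ordinary Euclidean distance, IS a metric.)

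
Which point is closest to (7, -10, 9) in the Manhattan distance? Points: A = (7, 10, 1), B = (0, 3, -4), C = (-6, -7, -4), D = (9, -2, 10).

Distances: d(A) = 28, d(B) = 33, d(C) = 29, d(D) = 11. Nearest: D = (9, -2, 10) with distance 11.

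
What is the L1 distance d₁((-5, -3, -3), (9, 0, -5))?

Σ|x_i - y_i| = |-5 - 9| + |-3 - 0| + |-3 - (-5)| = 14 + 3 + 2 = 19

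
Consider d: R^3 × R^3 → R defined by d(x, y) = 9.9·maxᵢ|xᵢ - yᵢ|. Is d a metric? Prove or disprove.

Yes. The L∞ (Chebyshev) norm induces a metric on R^3, and multiplying a metric by a positive constant 9.9 > 0 preserves all four axioms: non-negativity (9.9·||x-y|| ≥ 0), identity (9.9·||x-y|| = 0 ⟺ ||x-y|| = 0 ⟺ x = y), symmetry (||x-y|| = ||y-x||), and the triangle inequality (9.9·||x-z|| ≤ 9.9·||x-y|| + 9.9·||y-z||). So d is a metric.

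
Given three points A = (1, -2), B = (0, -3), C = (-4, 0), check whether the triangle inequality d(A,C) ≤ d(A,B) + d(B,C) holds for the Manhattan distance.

d(A,B) = 1 + 1 = 2, d(B,C) = 4 + 3 = 7, d(A,C) = 5 + 2 = 7.
d(A,C) = 7 ≤ 2 + 7 = 9. Triangle inequality is satisfied.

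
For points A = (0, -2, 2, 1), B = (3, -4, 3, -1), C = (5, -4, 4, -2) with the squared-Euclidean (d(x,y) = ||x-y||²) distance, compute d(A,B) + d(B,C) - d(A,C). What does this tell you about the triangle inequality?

d(A,B) = 3² + 2² + 1² + 2² = 18, d(B,C) = 2² + 0² + 1² + 1² = 6, d(A,C) = 5² + 2² + 2² + 3² = 42.
d(A,B) + d(B,C) - d(A,C) = 18 + 6 - 42 = 24 - 42 = -18. This is < 0, so the triangle inequality FAILS for these points (squared-Euclidean is not a metric).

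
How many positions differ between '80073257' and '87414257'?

Differing positions: 2, 3, 4, 5. Hamming distance = 4.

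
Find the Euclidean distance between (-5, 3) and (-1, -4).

√(Σ(x_i - y_i)²) = √((-5 - (-1))² + (3 - (-4))²)
= √((-4)² + 7²) = √(16 + 49) = √65 ≈ 8.0623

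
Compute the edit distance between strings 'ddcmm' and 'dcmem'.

Let D[i][j] be the edit distance between the first i characters of 'ddcmm' and the first j characters of 'dcmem', with D[i][0] = i, D[0][j] = j, and D[i][j] = D[i-1][j-1] if the characters match, else 1 + min(D[i-1][j], D[i][j-1], D[i-1][j-1]). Filling the table (rows: prefixes of 'ddcmm', columns: prefixes of 'dcmem'):
     ε  d  c  m  e  m
  ε  0  1  2  3  4  5
  d  1  0  1  2  3  4
  d  2  1  1  2  3  4
  c  3  2  1  2  3  4
  m  4  3  2  1  2  3
  m  5  4  3  2  2  2
The bottom-right entry gives D[5][5] = 2, so no sequence of fewer than 2 edits works. Backtracking through the table gives one optimal edit sequence (2 edits):
  ddcmm → dcmm (del d @1)
  dcmm → dcmem (ins e @4)
Edit distance = 2.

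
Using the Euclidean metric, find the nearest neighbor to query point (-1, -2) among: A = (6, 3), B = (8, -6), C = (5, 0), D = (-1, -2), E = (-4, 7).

Distances: d(A) ≈ 8.6023, d(B) ≈ 9.8489, d(C) ≈ 6.3246, d(D) = 0, d(E) ≈ 9.4868. Nearest: D = (-1, -2) with distance 0.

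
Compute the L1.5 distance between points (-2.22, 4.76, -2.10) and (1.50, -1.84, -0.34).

(Σ|x_i - y_i|^1.5)^(1/1.5) = (|-2.22 - 1.5|^1.5 + |4.76 - (-1.84)|^1.5 + |-2.1 - (-0.34)|^1.5)^(1/1.5)
= (3.72^1.5 + 6.6^1.5 + 1.76^1.5)^(1/1.5) ≈ (7.1749 + 16.9557 + 2.3349)^(1/1.5) = (26.4655)^(1/1.5) ≈ 8.8808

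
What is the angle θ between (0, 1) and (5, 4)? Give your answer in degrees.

With u = (0, 1), v = (5, 4):
u·v = 0·5 + 1·4 = 0 + 4 = 4.
|u| = √(0² + 1²) = √1, |v| = √(5² + 4²) = √41, so |u||v| = √(1·41) = √41.
cos θ = (u·v)/(|u||v|) = 4/√41 ≈ 0.624695
θ = arccos(0.624695) ≈ 51.34°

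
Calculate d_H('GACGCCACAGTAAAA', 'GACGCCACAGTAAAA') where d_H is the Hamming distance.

Differing positions: none. Hamming distance = 0.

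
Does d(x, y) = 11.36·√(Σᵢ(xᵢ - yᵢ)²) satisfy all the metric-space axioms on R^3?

Yes. The L2 (Euclidean) norm induces a metric on R^3, and multiplying a metric by a positive constant 11.36 > 0 preserves all four axioms: non-negativity (11.36·||x-y|| ≥ 0), identity (11.36·||x-y|| = 0 ⟺ ||x-y|| = 0 ⟺ x = y), symmetry (||x-y|| = ||y-x||), and the triangle inequality (11.36·||x-z|| ≤ 11.36·||x-y|| + 11.36·||y-z||). So d is a metric.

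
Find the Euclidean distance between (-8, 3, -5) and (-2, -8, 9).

√(Σ(x_i - y_i)²) = √((-8 - (-2))² + (3 - (-8))² + (-5 - 9)²)
= √((-6)² + 11² + (-14)²) = √(36 + 121 + 196) = √353 ≈ 18.7883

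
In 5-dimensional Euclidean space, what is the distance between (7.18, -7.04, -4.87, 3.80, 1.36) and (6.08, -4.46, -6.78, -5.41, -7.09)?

√(Σ(x_i - y_i)²) = √((7.18 - 6.08)² + (-7.04 - (-4.46))² + (-4.87 - (-6.78))² + (3.8 - (-5.41))² + (1.36 - (-7.09))²)
= √(1.1² + (-2.58)² + 1.91² + 9.21² + 8.45²) = √(1.21 + 6.6564 + 3.6481 + 84.8241 + 71.4025) = √167.7411 ≈ 12.9515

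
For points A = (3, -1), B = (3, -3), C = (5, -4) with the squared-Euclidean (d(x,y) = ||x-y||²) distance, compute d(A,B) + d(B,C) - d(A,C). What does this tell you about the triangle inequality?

d(A,B) = 0² + 2² = 4, d(B,C) = 2² + 1² = 5, d(A,C) = 2² + 3² = 13.
d(A,B) + d(B,C) - d(A,C) = 4 + 5 - 13 = 9 - 13 = -4. This is < 0, so the triangle inequality FAILS for these points (squared-Euclidean is not a metric).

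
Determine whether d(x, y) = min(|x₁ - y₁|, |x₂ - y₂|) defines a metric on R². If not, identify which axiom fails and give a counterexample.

No. d fails identity of indiscernibles: take x = (4, 0) and y = (4, 7). Then d(x,y) = min(|4 - 4|, |0 - 7|) = min(0, 7) = 0, yet x ≠ y.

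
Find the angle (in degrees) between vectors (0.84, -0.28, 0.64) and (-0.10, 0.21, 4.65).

With u = (0.84, -0.28, 0.64), v = (-0.10, 0.21, 4.65):
u·v = 0.84·(-0.1) + (-0.28)·0.21 + 0.64·4.65 = (-0.084) + (-0.0588) + 2.976 = 2.8332.
|u| = √(0.84² + (-0.28)² + 0.64²) = √(0.7056 + 0.0784 + 0.4096) = √1.1936, |v| = √((-0.1)² + 0.21² + 4.65²) = √(0.01 + 0.0441 + 21.6225) = √21.6766.
cos θ = (u·v)/(|u||v|) = 2.8332/(√1.1936·√21.6766) ≈ 0.556996
θ = arccos(0.556996) ≈ 56.15°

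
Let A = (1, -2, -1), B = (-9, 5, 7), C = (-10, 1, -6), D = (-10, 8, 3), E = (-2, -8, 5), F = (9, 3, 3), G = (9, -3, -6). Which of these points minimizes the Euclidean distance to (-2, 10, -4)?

Distances: d(A) ≈ 12.7279, d(B) ≈ 13.9642, d(C) ≈ 12.2066, d(D) ≈ 10.8167, d(E) ≈ 20.1246, d(F) ≈ 14.7986, d(G) ≈ 17.1464. Nearest: D = (-10, 8, 3) with distance 10.8167.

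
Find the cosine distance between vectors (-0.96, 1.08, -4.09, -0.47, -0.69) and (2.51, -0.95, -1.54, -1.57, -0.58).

With u = (-0.96, 1.08, -4.09, -0.47, -0.69), v = (2.51, -0.95, -1.54, -1.57, -0.58):
u·v = (-0.96)·2.51 + 1.08·(-0.95) + (-4.09)·(-1.54) + (-0.47)·(-1.57) + (-0.69)·(-0.58) = (-2.4096) + (-1.026) + 6.2986 + 0.7379 + 0.4002 = 4.0011.
|u| = √((-0.96)² + 1.08² + (-4.09)² + (-0.47)² + (-0.69)²) = √(0.9216 + 1.1664 + 16.7281 + 0.2209 + 0.4761) = √19.5131, |v| = √(2.51² + (-0.95)² + (-1.54)² + (-1.57)² + (-0.58)²) = √(6.3001 + 0.9025 + 2.3716 + 2.4649 + 0.3364) = √12.3755.
cos θ = (u·v)/(|u||v|) = 4.0011/(√19.5131·√12.3755) ≈ 0.2575
Cosine distance = 1 - cos θ ≈ 1 - 0.2575 = 0.7425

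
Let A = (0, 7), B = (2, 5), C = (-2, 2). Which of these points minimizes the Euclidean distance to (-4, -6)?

Distances: d(A) ≈ 13.6015, d(B) ≈ 12.53, d(C) ≈ 8.2462. Nearest: C = (-2, 2) with distance 8.2462.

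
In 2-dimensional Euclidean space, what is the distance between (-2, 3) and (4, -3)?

√(Σ(x_i - y_i)²) = √((-2 - 4)² + (3 - (-3))²)
= √((-6)² + 6²) = √(36 + 36) = √72 ≈ 8.4853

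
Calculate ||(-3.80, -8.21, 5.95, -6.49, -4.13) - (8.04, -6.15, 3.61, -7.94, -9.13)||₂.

√(Σ(x_i - y_i)²) = √((-3.8 - 8.04)² + (-8.21 - (-6.15))² + (5.95 - 3.61)² + (-6.49 - (-7.94))² + (-4.13 - (-9.13))²)
= √((-11.84)² + (-2.06)² + 2.34² + 1.45² + 5²) = √(140.1856 + 4.2436 + 5.4756 + 2.1025 + 25) = √177.0073 ≈ 13.3044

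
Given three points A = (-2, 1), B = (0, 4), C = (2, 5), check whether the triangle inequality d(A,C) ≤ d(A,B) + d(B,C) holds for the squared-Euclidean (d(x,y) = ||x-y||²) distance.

d(A,B) = 2² + 3² = 13, d(B,C) = 2² + 1² = 5, d(A,C) = 4² + 4² = 32.
d(A,C) = 32 > 13 + 5 = 18. Triangle inequality is VIOLATED. (Squared-Euclidean is not a metric — this is a counterexample.)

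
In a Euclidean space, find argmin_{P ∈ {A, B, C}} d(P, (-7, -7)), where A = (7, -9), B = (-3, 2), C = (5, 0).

Distances: d(A) ≈ 14.1421, d(B) ≈ 9.8489, d(C) ≈ 13.8924. Nearest: B = (-3, 2) with distance 9.8489.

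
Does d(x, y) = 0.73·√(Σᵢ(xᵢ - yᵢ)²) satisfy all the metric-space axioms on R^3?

Yes. The L2 (Euclidean) norm induces a metric on R^3, and multiplying a metric by a positive constant 0.73 > 0 preserves all four axioms: non-negativity (0.73·||x-y|| ≥ 0), identity (0.73·||x-y|| = 0 ⟺ ||x-y|| = 0 ⟺ x = y), symmetry (||x-y|| = ||y-x||), and the triangle inequality (0.73·||x-z|| ≤ 0.73·||x-y|| + 0.73·||y-z||). So d is a metric.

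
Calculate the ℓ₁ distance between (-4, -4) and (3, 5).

Σ|x_i - y_i| = |-4 - 3| + |-4 - 5| = 7 + 9 = 16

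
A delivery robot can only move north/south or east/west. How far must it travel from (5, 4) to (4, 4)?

Σ|x_i - y_i| = |5 - 4| + |4 - 4| = 1 + 0 = 1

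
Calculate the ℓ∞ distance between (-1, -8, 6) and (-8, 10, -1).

max(|x_i - y_i|) = max(|-1 - (-8)|, |-8 - 10|, |6 - (-1)|) = max(7, 18, 7) = 18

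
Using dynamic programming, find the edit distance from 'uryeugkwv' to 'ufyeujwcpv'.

Let D[i][j] be the edit distance between the first i characters of 'uryeugkwv' and the first j characters of 'ufyeujwcpv', with D[i][0] = i, D[0][j] = j, and D[i][j] = D[i-1][j-1] if the characters match, else 1 + min(D[i-1][j], D[i][j-1], D[i-1][j-1]). Filling the table (rows: prefixes of 'uryeugkwv', columns: prefixes of 'ufyeujwcpv'):
     ε  u  f  y  e  u  j  w  c  p  v
  ε  0  1  2  3  4  5  6  7  8  9 10
  u  1  0  1  2  3  4  5  6  7  8  9
  r  2  1  1  2  3  4  5  6  7  8  9
  y  3  2  2  1  2  3  4  5  6  7  8
  e  4  3  3  2  1  2  3  4  5  6  7
  u  5  4  4  3  2  1  2  3  4  5  6
  g  6  5  5  4  3  2  2  3  4  5  6
  k  7  6  6  5  4  3  3  3  4  5  6
  w  8  7  7  6  5  4  4  3  4  5  6
  v  9  8  8  7  6  5  5  4  4  5  5
The bottom-right entry gives D[9][10] = 5, so no sequence of fewer than 5 edits works. Backtracking through the table gives one optimal edit sequence (5 edits):
  uryeugkwv → ufyeugkwv (sub r→f @2)
  ufyeugkwv → ufyeujgkwv (ins j @6)
  ufyeujgkwv → ufyeujwkwv (sub g→w @7)
  ufyeujwkwv → ufyeujwcwv (sub k→c @8)
  ufyeujwcwv → ufyeujwcpv (sub w→p @9)
Edit distance = 5.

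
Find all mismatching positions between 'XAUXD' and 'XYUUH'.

Differing positions: 2, 4, 5. Hamming distance = 3.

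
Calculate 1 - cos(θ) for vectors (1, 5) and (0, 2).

With u = (1, 5), v = (0, 2):
u·v = 1·0 + 5·2 = 0 + 10 = 10.
|u| = √(1² + 5²) = √26, |v| = √(0² + 2²) = √4, so |u||v| = √(26·4) = √104.
cos θ = (u·v)/(|u||v|) = 10/√104 ≈ 0.9806
Cosine distance = 1 - cos θ ≈ 1 - 0.9806 = 0.0194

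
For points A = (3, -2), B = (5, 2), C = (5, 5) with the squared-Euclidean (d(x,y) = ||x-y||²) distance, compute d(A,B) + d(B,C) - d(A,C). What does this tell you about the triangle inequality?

d(A,B) = 2² + 4² = 20, d(B,C) = 0² + 3² = 9, d(A,C) = 2² + 7² = 53.
d(A,B) + d(B,C) - d(A,C) = 20 + 9 - 53 = 29 - 53 = -24. This is < 0, so the triangle inequality FAILS for these points (squared-Euclidean is not a metric).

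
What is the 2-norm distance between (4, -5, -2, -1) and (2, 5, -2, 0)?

(Σ|x_i - y_i|^2)^(1/2) = (|4 - 2|^2 + |-5 - 5|^2 + |-2 - (-2)|^2 + |-1 - 0|^2)^(1/2)
= (2^2 + 10^2 + 0^2 + 1^2)^(1/2) = (4 + 100 + 0 + 1)^(1/2) = (105)^(1/2) ≈ 10.247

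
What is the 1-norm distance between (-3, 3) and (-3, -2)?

Σ|x_i - y_i| = |-3 - (-3)| + |3 - (-2)| = 0 + 5 = 5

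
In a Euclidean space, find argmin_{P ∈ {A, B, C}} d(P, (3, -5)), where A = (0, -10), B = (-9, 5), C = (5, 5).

Distances: d(A) ≈ 5.831, d(B) ≈ 15.6205, d(C) ≈ 10.198. Nearest: A = (0, -10) with distance 5.831.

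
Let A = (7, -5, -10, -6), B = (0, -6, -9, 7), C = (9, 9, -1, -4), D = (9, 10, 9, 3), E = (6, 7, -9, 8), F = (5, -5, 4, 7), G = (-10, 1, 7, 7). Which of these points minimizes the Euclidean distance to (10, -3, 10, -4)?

Distances: d(A) ≈ 20.4206, d(B) ≈ 24.3105, d(C) ≈ 16.3095, d(D) ≈ 14.8324, d(E) ≈ 24.9199, d(F) ≈ 13.6382, d(G) ≈ 23.3666. Nearest: F = (5, -5, 4, 7) with distance 13.6382.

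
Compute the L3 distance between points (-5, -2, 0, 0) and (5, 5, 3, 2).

(Σ|x_i - y_i|^3)^(1/3) = (|-5 - 5|^3 + |-2 - 5|^3 + |0 - 3|^3 + |0 - 2|^3)^(1/3)
= (10^3 + 7^3 + 3^3 + 2^3)^(1/3) = (1000 + 343 + 27 + 8)^(1/3) = (1378)^(1/3) ≈ 11.128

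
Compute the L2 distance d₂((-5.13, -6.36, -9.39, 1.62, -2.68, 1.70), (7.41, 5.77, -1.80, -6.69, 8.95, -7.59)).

√(Σ(x_i - y_i)²) = √((-5.13 - 7.41)² + (-6.36 - 5.77)² + (-9.39 - (-1.8))² + (1.62 - (-6.69))² + (-2.68 - 8.95)² + (1.7 - (-7.59))²)
= √((-12.54)² + (-12.13)² + (-7.59)² + 8.31² + (-11.63)² + 9.29²) = √(157.2516 + 147.1369 + 57.6081 + 69.0561 + 135.2569 + 86.3041) = √652.6137 ≈ 25.5463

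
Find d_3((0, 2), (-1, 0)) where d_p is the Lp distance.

(Σ|x_i - y_i|^3)^(1/3) = (|0 - (-1)|^3 + |2 - 0|^3)^(1/3)
= (1^3 + 2^3)^(1/3) = (1 + 8)^(1/3) = (9)^(1/3) ≈ 2.0801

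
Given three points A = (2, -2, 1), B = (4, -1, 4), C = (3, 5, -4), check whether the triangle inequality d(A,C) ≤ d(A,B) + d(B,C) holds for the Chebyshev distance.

d(A,B) = max(2, 1, 3) = 3, d(B,C) = max(1, 6, 8) = 8, d(A,C) = max(1, 7, 5) = 7.
d(A,C) = 7 ≤ 3 + 8 = 11. Triangle inequality is satisfied.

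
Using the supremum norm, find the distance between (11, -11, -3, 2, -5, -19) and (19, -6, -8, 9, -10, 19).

max(|x_i - y_i|) = max(|11 - 19|, |-11 - (-6)|, |-3 - (-8)|, |2 - 9|, |-5 - (-10)|, |-19 - 19|) = max(8, 5, 5, 7, 5, 38) = 38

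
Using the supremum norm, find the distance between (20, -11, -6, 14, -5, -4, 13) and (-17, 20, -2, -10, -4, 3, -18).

max(|x_i - y_i|) = max(|20 - (-17)|, |-11 - 20|, |-6 - (-2)|, |14 - (-10)|, |-5 - (-4)|, |-4 - 3|, |13 - (-18)|) = max(37, 31, 4, 24, 1, 7, 31) = 37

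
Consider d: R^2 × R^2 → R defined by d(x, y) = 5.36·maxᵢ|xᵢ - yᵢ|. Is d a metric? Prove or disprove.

Yes. The L∞ (Chebyshev) norm induces a metric on R^2, and multiplying a metric by a positive constant 5.36 > 0 preserves all four axioms: non-negativity (5.36·||x-y|| ≥ 0), identity (5.36·||x-y|| = 0 ⟺ ||x-y|| = 0 ⟺ x = y), symmetry (||x-y|| = ||y-x||), and the triangle inequality (5.36·||x-z|| ≤ 5.36·||x-y|| + 5.36·||y-z||). So d is a metric.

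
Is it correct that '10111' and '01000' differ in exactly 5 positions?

Differing positions: 1, 2, 3, 4, 5. Hamming distance = 5, so the claim is true.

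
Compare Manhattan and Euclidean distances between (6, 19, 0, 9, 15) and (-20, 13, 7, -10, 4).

L1 = |6 - (-20)| + |19 - 13| + |0 - 7| + |9 - (-10)| + |15 - 4| = 26 + 6 + 7 + 19 + 11 = 69
L2 = √(26² + 6² + 7² + 19² + 11²) = √1243 ≈ 35.2562
L1 ≥ L2 always (equality iff movement is along one axis); L1 > L2 here.
Ratio L1/L2 = 69/√1243 ≈ 1.9571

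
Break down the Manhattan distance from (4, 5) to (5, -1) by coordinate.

Σ|x_i - y_i| = |4 - 5| + |5 - (-1)| = 1 + 6 = 7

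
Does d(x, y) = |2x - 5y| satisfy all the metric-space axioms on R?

No. d fails symmetry: d(3, 6) = |2·3 - 5·6| = |-24| = 24, but d(6, 3) = |2·6 - 5·3| = |-3| = 3. Since 24 ≠ 3, d(x,y) ≠ d(y,x) in general.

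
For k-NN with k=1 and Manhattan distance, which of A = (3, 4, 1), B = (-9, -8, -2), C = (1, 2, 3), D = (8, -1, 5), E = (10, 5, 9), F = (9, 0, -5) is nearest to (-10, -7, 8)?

Distances: d(A) = 31, d(B) = 12, d(C) = 25, d(D) = 27, d(E) = 33, d(F) = 39. Nearest: B = (-9, -8, -2) with distance 12.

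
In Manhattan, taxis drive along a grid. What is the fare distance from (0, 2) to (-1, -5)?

Σ|x_i - y_i| = |0 - (-1)| + |2 - (-5)| = 1 + 7 = 8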